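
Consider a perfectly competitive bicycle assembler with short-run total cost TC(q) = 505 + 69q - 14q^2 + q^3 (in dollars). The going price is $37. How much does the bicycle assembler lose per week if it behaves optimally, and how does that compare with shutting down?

AVC = 69 - 14q + q^2 has its minimum $20 at q = 7; price $37 clears that bar, so the firm operates.
With MC = 69 - 28q + 3q^2, P = MC on the upward-sloping part at q* = 8.
TR = 37·8 = 296. TC = 505 + 168 = 673. Profit = 296 − 673 = -$377.
That loss of $377 beats the $505 the firm would lose by shutting down; producing recovers $128 of fixed cost.

Profit = -$377 at q = 8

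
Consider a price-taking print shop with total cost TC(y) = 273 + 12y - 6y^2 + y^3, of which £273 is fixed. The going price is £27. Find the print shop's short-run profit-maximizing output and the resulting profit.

AVC = 12 - 6y + y^2 has its minimum £3 at y = 3; price £27 clears that bar, so the firm operates.
With MC = 12 - 12y + 3y^2, P = MC on the upward-sloping part at y* = 5.
TR = 27·5 = 135. TC = 273 + 35 = 308. Profit = 135 − 308 = -£173.
That loss of £173 beats the £273 the firm would lose by shutting down; producing recovers £100 of fixed cost.

Profit = -£173 at y = 5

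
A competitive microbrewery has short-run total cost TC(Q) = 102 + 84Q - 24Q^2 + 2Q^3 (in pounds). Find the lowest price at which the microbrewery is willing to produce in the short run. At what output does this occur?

£12 per unit, at Q = 6

Short-run supply begins at min AVC. From VC = 84Q - 24Q^2 + 2Q^3, AVC = 84 - 24Q + 2Q^2.
At the minimum of AVC, MC = AVC. MC = 84 - 48Q + 6Q^2; setting MC = AVC gives 4Q^2 - 24Q = 0, so Q = 6. min AVC = 12.
For P < £12 the firm produces nothing.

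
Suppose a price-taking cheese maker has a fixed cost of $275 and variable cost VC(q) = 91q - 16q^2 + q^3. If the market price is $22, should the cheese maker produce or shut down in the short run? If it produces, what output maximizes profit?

Shut down

Strip out fixed cost: VC = 91q - 16q^2 + q^3. Then AVC = 91 - 16q + q^2 and MC = 91 - 32q + 3q^2.
AVC hits its minimum where MC = AVC, at q = 8, giving min AVC = 91 - 16·8 + 8^2 = $27.
Since P = $22 < min AVC = $27, price fails to cover variable cost at any output.
The firm minimizes its loss by shutting down and losing only its fixed cost of $275.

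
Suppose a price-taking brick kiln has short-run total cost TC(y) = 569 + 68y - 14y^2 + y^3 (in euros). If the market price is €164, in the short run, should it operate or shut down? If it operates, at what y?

Produce at y = 12

From TC, MC = TC'(y) = 68 - 28y + 3y^2 and AVC = VC/y = 68 - 14y + y^2.
AVC hits its minimum where MC = AVC, at y = 7, giving min AVC = 68 - 14·7 + 7^2 = €19.
Because €164 ≥ €19, revenue can cover variable cost; the firm operates.
Solving P = MC: -96 - 28y + 3y^2 = 0 ⇒ y = -8/3 or 12. On the upward-sloping branch, y* = 12.
Check: AVC at y = 12 is €44 ≤ P, so revenue covers variable cost.
Profit = P·y − TC = 164·12 − 1097 = €871.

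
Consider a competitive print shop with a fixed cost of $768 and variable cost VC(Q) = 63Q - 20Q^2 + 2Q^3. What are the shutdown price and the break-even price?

Shutdown price = $13; break-even price = $127

Shutdown price = min AVC. AVC = 63 - 20Q + 2Q^2, with vertex at Q = 5 and minimum $13.
ATC = 768/Q + 63 - 20Q + 2Q^2. Setting dATC/dQ = −768/Q^2 − 20 + 4Q = 0 gives Q = 8 (since 4·8^3 − 20·8^2 = 768).
min ATC = 768/8 + 63 − 20·8 + 2·8^2 = $127. That is the break-even price.
For $13 ≤ P < $127 the firm produces at a loss; below $13 it shuts down.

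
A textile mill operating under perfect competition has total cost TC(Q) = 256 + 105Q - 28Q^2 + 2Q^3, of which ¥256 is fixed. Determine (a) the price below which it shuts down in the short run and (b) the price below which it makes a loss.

Shutdown price = min AVC. AVC = 105 - 28Q + 2Q^2, with vertex at Q = 7 and minimum ¥7.
ATC = 256/Q + 105 - 28Q + 2Q^2. Setting dATC/dQ = −256/Q^2 − 28 + 4Q = 0 gives Q = 8 (since 4·8^3 − 28·8^2 = 256).
min ATC = 256/8 + 105 − 28·8 + 2·8^2 = ¥41. That is the break-even price.
For ¥7 ≤ P < ¥41 the firm produces at a loss; below ¥7 it shuts down.

Shutdown price = ¥7; break-even price = ¥41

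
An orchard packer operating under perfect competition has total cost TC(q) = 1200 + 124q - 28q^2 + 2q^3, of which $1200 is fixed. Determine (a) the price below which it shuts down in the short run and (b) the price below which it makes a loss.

AVC = 124 - 28q + 2q^2; minimized at q = 7, giving min AVC = $26. That is the shutdown price.
ATC = 1200/q + 124 - 28q + 2q^2. Setting dATC/dq = −1200/q^2 − 28 + 4q = 0 gives q = 10 (since 4·10^3 − 28·10^2 = 1200).
min ATC = 1200/10 + 124 − 28·10 + 2·10^2 = $164. That is the break-even price.
For $26 ≤ P < $164 the firm produces at a loss; below $26 it shuts down.

Shutdown price = $26; break-even price = $164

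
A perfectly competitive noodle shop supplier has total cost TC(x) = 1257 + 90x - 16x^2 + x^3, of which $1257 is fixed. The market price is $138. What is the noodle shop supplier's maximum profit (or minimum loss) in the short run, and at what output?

Profit = -$105 at x = 12

AVC = 90 - 16x + x^2 has its minimum $26 at x = 8; price $138 clears that bar, so the firm operates.
MC = 90 - 32x + 3x^2. Setting P = MC and taking the root on the rising branch gives x* = 12.
TR = 138·12 = 1656. TC = 1257 + 504 = 1761. Profit = 1656 − 1761 = -$105.
That loss of $105 beats the $1257 the firm would lose by shutting down; producing recovers $1152 of fixed cost.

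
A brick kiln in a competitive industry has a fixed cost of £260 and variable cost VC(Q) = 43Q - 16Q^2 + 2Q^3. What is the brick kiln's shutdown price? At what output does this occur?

The shutdown price is the minimum of AVC. VC = 43Q - 16Q^2 + 2Q^3, so AVC = 43 - 16Q + 2Q^2.
dAVC/dQ = -16 + 4Q = 0 gives Q = 4. min AVC = 43 - 16·4 + 2·4^2 = 11.
For P < £11 the firm produces nothing.

£11 per unit, at Q = 4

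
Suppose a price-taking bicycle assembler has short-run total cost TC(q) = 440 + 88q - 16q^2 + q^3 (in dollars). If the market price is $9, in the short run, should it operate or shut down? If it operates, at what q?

Shut down

From TC, MC = TC'(q) = 88 - 32q + 3q^2 and AVC = VC/q = 88 - 16q + q^2.
The AVC parabola has its vertex at q = 16/2 = 8, where AVC = 88 - 16·8 + 8^2 = $24.
With P < min AVC ($9 < $24), every unit sold adds to the loss.
Shutting down limits the loss to fixed cost, $440.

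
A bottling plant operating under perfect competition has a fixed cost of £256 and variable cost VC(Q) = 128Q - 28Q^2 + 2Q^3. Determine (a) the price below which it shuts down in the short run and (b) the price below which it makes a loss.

AVC = 128 - 28Q + 2Q^2; minimized at Q = 7, giving min AVC = £30. That is the shutdown price.
ATC = 256/Q + 128 - 28Q + 2Q^2. Setting dATC/dQ = −256/Q^2 − 28 + 4Q = 0 gives Q = 8 (since 4·8^3 − 28·8^2 = 256).
min ATC = 256/8 + 128 − 28·8 + 2·8^2 = £64. That is the break-even price.
Between these two prices the firm operates at a loss; above £64 it earns a profit.

Shutdown price = £30; break-even price = £64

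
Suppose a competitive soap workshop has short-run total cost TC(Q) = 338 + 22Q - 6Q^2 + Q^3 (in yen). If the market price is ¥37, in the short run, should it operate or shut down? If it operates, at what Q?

Produce at Q = 5

From TC, MC = TC'(Q) = 22 - 12Q + 3Q^2 and AVC = VC/Q = 22 - 6Q + Q^2.
AVC hits its minimum where MC = AVC, at Q = 3, giving min AVC = 22 - 6·3 + 3^2 = ¥13.
P = ¥37 exceeds min AVC = ¥13, so the firm stays open.
Solving P = MC: -15 - 12Q + 3Q^2 = 0 ⇒ Q = -1 or 5. On the upward-sloping branch, Q* = 5.
Check: AVC at Q = 5 is ¥17 ≤ P, so revenue covers variable cost.
Profit = P·Q − TC = 37·5 − 423 = -¥238, a loss, but smaller than the ¥338 fixed cost the firm would lose by shutting down.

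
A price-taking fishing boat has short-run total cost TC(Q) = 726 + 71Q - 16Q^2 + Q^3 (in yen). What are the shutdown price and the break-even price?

Shutdown price = ¥7; break-even price = ¥82

AVC = 71 - 16Q + Q^2; minimized at Q = 8, giving min AVC = ¥7. That is the shutdown price.
ATC = 726/Q + 71 - 16Q + Q^2. Setting dATC/dQ = −726/Q^2 − 16 + 2Q = 0 gives Q = 11 (since 2·11^3 − 16·11^2 = 726).
min ATC = 726/11 + 71 − 16·11 + 11^2 = ¥82. That is the break-even price.
For ¥7 ≤ P < ¥82 the firm produces at a loss; below ¥7 it shuts down.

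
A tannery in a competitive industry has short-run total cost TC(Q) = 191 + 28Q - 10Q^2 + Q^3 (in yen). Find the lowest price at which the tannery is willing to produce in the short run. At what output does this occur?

The shutdown price is the minimum of AVC. VC = 28Q - 10Q^2 + Q^3, so AVC = 28 - 10Q + Q^2.
dAVC/dQ = -10 + 2Q = 0 gives Q = 5. min AVC = 28 - 10·5 + 5^2 = 3.
For P < ¥3 the firm produces nothing.

¥3 per unit, at Q = 5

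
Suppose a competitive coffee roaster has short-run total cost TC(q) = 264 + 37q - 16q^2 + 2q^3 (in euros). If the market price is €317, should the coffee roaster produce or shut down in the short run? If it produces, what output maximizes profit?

Variable cost is VC = 37q - 16q^2 + 2q^3, so AVC = VC/q = 37 - 16q + 2q^2 and MC = dTC/dq = 37 - 32q + 6q^2.
AVC is minimized where dAVC/dq = -16 + 4q = 0, at q = 4; min AVC = 37 - 16·4 + 2·4^2 = €5.
P = €317 exceeds min AVC = €5, so the firm stays open.
Set P = MC: 317 = 37 - 32q + 6q^2 → -280 - 32q + 6q^2 = 0. The roots are q = -14/3 and q = 10; the profit-maximizing output is on the rising part of MC, so q* = 10.
Check: AVC at q = 10 is €77 ≤ P, so revenue covers variable cost.
Profit = P·q − TC = 317·10 − 1034 = €2136.

Produce at q = 10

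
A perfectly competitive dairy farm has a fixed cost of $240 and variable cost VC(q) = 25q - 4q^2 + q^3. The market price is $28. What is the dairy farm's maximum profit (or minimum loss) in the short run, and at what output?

Profit = -$222 at q = 3

AVC = 25 - 4q + q^2 has its minimum $21 at q = 2; price $28 clears that bar, so the firm operates.
With MC = 25 - 8q + 3q^2, P = MC on the upward-sloping part at q* = 3.
TR = 28·3 = 84. TC = 240 + 66 = 306. Profit = 84 − 306 = -$222.
That loss of $222 beats the $240 the firm would lose by shutting down; producing recovers $18 of fixed cost.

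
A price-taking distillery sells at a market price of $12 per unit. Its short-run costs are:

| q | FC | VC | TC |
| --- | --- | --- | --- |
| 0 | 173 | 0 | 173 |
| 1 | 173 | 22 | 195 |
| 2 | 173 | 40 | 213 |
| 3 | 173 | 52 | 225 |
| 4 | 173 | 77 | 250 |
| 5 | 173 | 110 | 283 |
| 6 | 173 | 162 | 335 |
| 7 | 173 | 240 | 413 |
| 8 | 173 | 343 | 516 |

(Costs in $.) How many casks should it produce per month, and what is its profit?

Compute π = P·q − TC at each output: q=0: -173; q=1: -183; q=2: -189; q=3: -189; q=4: -202; q=5: -223; q=6: -263; q=7: -329; q=8: -420.
Profit is highest at q = 0. Equivalently, the lowest AVC in the table is 52/3 ≈ $17.33 at q = 3, and P = $12 falls below it — price never covers variable cost, so the firm shuts down and loses only its fixed cost.

q = 0 (shut down); profit = -$173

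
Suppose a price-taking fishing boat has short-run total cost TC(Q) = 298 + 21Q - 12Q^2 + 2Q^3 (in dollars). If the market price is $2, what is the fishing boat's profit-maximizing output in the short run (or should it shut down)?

Shut down

From TC, MC = TC'(Q) = 21 - 24Q + 6Q^2 and AVC = VC/Q = 21 - 12Q + 2Q^2.
AVC is minimized where dAVC/dQ = -12 + 4Q = 0, at Q = 3; min AVC = 21 - 12·3 + 2·3^2 = $3.
P = $2 lies below min AVC = $3; no output level covers variable cost.
The firm minimizes its loss by shutting down and losing only its fixed cost of $298.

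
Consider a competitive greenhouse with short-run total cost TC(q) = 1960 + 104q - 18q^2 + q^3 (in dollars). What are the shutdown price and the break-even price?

Shutdown price = min AVC. AVC = 104 - 18q + q^2, with vertex at q = 9 and minimum $23.
ATC = 1960/q + 104 - 18q + q^2. Setting dATC/dq = −1960/q^2 − 18 + 2q = 0 gives q = 14 (since 2·14^3 − 18·14^2 = 1960).
min ATC = 1960/14 + 104 − 18·14 + 14^2 = $188. That is the break-even price.
For $23 ≤ P < $188 the firm produces at a loss; below $23 it shuts down.

Shutdown price = $23; break-even price = $188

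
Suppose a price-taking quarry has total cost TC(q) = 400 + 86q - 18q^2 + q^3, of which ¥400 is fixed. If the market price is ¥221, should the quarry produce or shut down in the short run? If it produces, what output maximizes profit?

Produce at q = 15

Variable cost is VC = 86q - 18q^2 + q^3, so AVC = VC/q = 86 - 18q + q^2 and MC = dTC/dq = 86 - 36q + 3q^2.
AVC hits its minimum where MC = AVC, at q = 9, giving min AVC = 86 - 18·9 + 9^2 = ¥5.
Since P = ¥221 ≥ min AVC = ¥5, price covers variable cost and the firm should produce.
Solving P = MC: -135 - 36q + 3q^2 = 0 ⇒ q = -3 or 15. On the upward-sloping branch, q* = 15.
Check: AVC at q = 15 is ¥41 ≤ P, so revenue covers variable cost.
Profit = P·q − TC = 221·15 − 1015 = ¥2300.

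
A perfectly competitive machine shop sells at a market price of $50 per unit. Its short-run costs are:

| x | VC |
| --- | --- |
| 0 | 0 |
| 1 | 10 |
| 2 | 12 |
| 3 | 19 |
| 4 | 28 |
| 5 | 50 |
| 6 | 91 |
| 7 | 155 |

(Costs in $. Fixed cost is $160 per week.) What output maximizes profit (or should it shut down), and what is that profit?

x = 6; profit = $49

Compute π = P·x − TC at each output: x=0: -160; x=1: -120; x=2: -72; x=3: -29; x=4: 12; x=5: 40; x=6: 49; x=7: 35.
Profit is maximized at x = 6. AVC there is 91/6 = $15.17 ≤ P, so producing beats shutting down (which would give -$160).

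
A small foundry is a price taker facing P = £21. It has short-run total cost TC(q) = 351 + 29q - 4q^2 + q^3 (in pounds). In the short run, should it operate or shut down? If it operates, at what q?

Shut down

From TC, MC = TC'(q) = 29 - 8q + 3q^2 and AVC = VC/q = 29 - 4q + q^2.
The AVC parabola has its vertex at q = 4/2 = 2, where AVC = 29 - 4·2 + 2^2 = £25.
With P < min AVC (£21 < £25), every unit sold adds to the loss.
Best response: produce nothing and absorb the £351 fixed cost.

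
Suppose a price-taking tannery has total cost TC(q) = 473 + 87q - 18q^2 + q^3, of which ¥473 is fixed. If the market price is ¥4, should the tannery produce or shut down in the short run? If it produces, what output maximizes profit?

From TC, MC = TC'(q) = 87 - 36q + 3q^2 and AVC = VC/q = 87 - 18q + q^2.
AVC is minimized where dAVC/dq = -18 + 2q = 0, at q = 9; min AVC = 87 - 18·9 + 9^2 = ¥6.
P = ¥4 lies below min AVC = ¥6; no output level covers variable cost.
Shutting down limits the loss to fixed cost, ¥473.

Shut down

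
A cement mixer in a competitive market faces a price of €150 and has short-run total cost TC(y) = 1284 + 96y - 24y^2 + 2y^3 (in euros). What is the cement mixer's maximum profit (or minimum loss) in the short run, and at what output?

Profit = -€312 at y = 9

AVC = 96 - 24y + 2y^2 has its minimum €24 at y = 6; price €150 clears that bar, so the firm operates.
MC = 96 - 48y + 6y^2. Setting P = MC and taking the root on the rising branch gives y* = 9.
TR = 150·9 = 1350. TC = 1284 + 378 = 1662. Profit = 1350 − 1662 = -€312.
Shutting down would mean losing the fixed cost of €1284, so operating at a loss of €312 is better by €972.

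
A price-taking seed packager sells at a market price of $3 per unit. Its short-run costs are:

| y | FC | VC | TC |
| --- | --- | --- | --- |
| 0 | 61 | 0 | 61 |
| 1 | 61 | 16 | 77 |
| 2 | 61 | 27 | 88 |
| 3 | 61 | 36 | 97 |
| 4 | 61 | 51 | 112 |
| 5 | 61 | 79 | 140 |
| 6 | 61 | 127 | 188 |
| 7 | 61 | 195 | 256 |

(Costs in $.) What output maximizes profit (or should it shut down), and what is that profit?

Compute π = P·y − TC at each output: y=0: -61; y=1: -74; y=2: -82; y=3: -88; y=4: -100; y=5: -125; y=6: -170; y=7: -235.
Profit is highest at y = 0. Equivalently, the lowest AVC in the table is 36/3 ≈ $12 at y = 3, and P = $3 falls below it — price never covers variable cost, so the firm shuts down and loses only its fixed cost.

y = 0 (shut down); profit = -$61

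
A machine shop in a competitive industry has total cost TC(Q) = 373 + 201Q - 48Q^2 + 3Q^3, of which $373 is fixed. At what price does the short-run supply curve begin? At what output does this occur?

The shutdown price is the minimum of AVC. VC = 201Q - 48Q^2 + 3Q^3, so AVC = 201 - 48Q + 3Q^2.
dAVC/dQ = -48 + 6Q = 0 gives Q = 8. min AVC = 201 - 48·8 + 3·8^2 = 9.
The firm shuts down for any P below $9.

$9 per unit, at Q = 8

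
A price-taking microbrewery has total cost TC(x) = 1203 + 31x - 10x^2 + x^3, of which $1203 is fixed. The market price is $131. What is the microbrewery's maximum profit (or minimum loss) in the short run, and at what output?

Profit = -$203 at x = 10

AVC = 31 - 10x + x^2; min AVC = $6 at x = 5. Since P = $131 ≥ min AVC, the firm produces.
With MC = 31 - 20x + 3x^2, P = MC on the upward-sloping part at x* = 10.
TR = 131·10 = 1310. TC = 1203 + 310 = 1513. Profit = 1310 − 1513 = -$203.
That loss of $203 beats the $1203 the firm would lose by shutting down; producing recovers $1000 of fixed cost.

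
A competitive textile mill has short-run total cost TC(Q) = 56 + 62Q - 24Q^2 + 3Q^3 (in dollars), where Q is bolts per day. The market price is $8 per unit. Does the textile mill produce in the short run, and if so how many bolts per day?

Strip out fixed cost: VC = 62Q - 24Q^2 + 3Q^3. Then AVC = 62 - 24Q + 3Q^2 and MC = 62 - 48Q + 9Q^2.
AVC hits its minimum where MC = AVC, at Q = 4, giving min AVC = 62 - 24·4 + 3·4^2 = $14.
Since P = $8 < min AVC = $14, price fails to cover variable cost at any output.
The firm minimizes its loss by shutting down and losing only its fixed cost of $56.

Shut down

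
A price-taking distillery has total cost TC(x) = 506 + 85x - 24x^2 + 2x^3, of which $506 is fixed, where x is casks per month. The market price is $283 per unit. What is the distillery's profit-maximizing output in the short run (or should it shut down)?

Strip out fixed cost: VC = 85x - 24x^2 + 2x^3. Then AVC = 85 - 24x + 2x^2 and MC = 85 - 48x + 6x^2.
AVC hits its minimum where MC = AVC, at x = 6, giving min AVC = 85 - 24·6 + 2·6^2 = $13.
Because $283 ≥ $13, revenue can cover variable cost; the firm operates.
Solving P = MC: -198 - 48x + 6x^2 = 0 ⇒ x = -3 or 11. On the upward-sloping branch, x* = 11.
Check: AVC at x = 11 is $63 ≤ P, so revenue covers variable cost.
Profit = P·x − TC = 283·11 − 1199 = $1914.

Produce at x = 11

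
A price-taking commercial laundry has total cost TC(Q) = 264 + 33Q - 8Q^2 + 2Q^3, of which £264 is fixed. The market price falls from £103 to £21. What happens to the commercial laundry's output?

Output falls from 5 to 0 (the firm shuts down)

MC = 33 - 16Q + 6Q^2; the shutdown threshold is min AVC = £25 (at Q = 2).
With P = £103 above the shutdown price, P = MC gives Q = 5.
At P = £21 < min AVC = £25, price no longer covers variable cost at any output, so the firm shuts down: Q = 0.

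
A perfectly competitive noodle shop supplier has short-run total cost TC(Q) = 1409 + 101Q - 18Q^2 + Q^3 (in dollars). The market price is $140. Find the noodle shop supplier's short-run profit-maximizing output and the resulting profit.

AVC = 101 - 18Q + Q^2; min AVC = $20 at Q = 9. Since P = $140 ≥ min AVC, the firm produces.
MC = 101 - 36Q + 3Q^2. Setting P = MC and taking the root on the rising branch gives Q* = 13.
TR = 140·13 = 1820. TC = 1409 + 468 = 1877. Profit = 1820 − 1877 = -$57.
Shutting down would mean losing the fixed cost of $1409, so operating at a loss of $57 is better by $1352.

Profit = -$57 at Q = 13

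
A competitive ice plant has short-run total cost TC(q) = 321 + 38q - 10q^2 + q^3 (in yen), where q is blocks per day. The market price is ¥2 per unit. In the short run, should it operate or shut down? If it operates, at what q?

From TC, MC = TC'(q) = 38 - 20q + 3q^2 and AVC = VC/q = 38 - 10q + q^2.
AVC hits its minimum where MC = AVC, at q = 5, giving min AVC = 38 - 10·5 + 5^2 = ¥13.
P = ¥2 lies below min AVC = ¥13; no output level covers variable cost.
Shutting down limits the loss to fixed cost, ¥321.

Shut down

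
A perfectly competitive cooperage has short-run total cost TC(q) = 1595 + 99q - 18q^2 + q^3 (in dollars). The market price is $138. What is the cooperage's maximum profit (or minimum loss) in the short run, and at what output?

Profit = -$243 at q = 13

AVC = 99 - 18q + q^2 has its minimum $18 at q = 9; price $138 clears that bar, so the firm operates.
MC = 99 - 36q + 3q^2. Setting P = MC and taking the root on the rising branch gives q* = 13.
TR = 138·13 = 1794. TC = 1595 + 442 = 2037. Profit = 1794 − 2037 = -$243.
Shutting down would mean losing the fixed cost of $1595, so operating at a loss of $243 is better by $1352.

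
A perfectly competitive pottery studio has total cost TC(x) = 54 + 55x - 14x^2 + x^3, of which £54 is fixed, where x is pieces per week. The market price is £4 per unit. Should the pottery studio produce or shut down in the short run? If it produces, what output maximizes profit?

Strip out fixed cost: VC = 55x - 14x^2 + x^3. Then AVC = 55 - 14x + x^2 and MC = 55 - 28x + 3x^2.
The AVC parabola has its vertex at x = 14/2 = 7, where AVC = 55 - 14·7 + 7^2 = £6.
With P < min AVC (£4 < £6), every unit sold adds to the loss.
Shutting down limits the loss to fixed cost, £54.

Shut down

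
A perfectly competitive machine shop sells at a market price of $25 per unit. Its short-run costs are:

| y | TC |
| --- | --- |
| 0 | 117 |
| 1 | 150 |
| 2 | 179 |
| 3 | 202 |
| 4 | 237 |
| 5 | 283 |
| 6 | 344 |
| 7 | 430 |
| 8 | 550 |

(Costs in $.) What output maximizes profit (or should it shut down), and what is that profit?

y = 0 (shut down); profit = -$117

Profit at each row (π = 25y − TC): y=0: -117; y=1: -125; y=2: -129; y=3: -127; y=4: -137; y=5: -158; y=6: -194; y=7: -255; y=8: -350.
Profit is highest at y = 0. Equivalently, the lowest AVC in the table is 85/3 ≈ $28.33 at y = 3, and P = $25 falls below it — price never covers variable cost, so the firm shuts down and loses only its fixed cost.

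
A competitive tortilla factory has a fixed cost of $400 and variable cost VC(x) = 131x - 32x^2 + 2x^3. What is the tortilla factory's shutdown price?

$3 per unit

The shutdown price is the minimum of AVC. VC = 131x - 32x^2 + 2x^3, so AVC = 131 - 32x + 2x^2.
At the minimum of AVC, MC = AVC. MC = 131 - 64x + 6x^2; setting MC = AVC gives 4x^2 - 32x = 0, so x = 8. min AVC = 3.
For P < $3 the firm produces nothing.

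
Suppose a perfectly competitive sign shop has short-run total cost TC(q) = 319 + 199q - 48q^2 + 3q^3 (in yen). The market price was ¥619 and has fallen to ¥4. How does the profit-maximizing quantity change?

MC = 199 - 96q + 9q^2; the shutdown threshold is min AVC = ¥7 (at q = 8).
At P = ¥619 ≥ min AVC, set P = MC on the rising branch: q = 14.
At P = ¥4 < min AVC = ¥7, price no longer covers variable cost at any output, so the firm shuts down: q = 0.

Output falls from 14 to 0 (the firm shuts down)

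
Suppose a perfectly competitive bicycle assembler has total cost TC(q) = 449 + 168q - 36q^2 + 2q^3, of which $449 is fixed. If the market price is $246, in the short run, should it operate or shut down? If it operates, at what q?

Produce at q = 13

From TC, MC = TC'(q) = 168 - 72q + 6q^2 and AVC = VC/q = 168 - 36q + 2q^2.
The AVC parabola has its vertex at q = 36/4 = 9, where AVC = 168 - 36·9 + 2·9^2 = $6.
P = $246 exceeds min AVC = $6, so the firm stays open.
P = MC gives -78 - 72q + 6q^2 = 0, with roots -1 and 13. Take the larger (rising MC): q* = 13.
Check: AVC at q = 13 is $38 ≤ P, so revenue covers variable cost.
Profit = P·q − TC = 246·13 − 943 = $2255.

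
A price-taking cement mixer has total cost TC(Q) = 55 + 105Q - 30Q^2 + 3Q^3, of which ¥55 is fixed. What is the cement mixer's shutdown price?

Short-run supply begins at min AVC. From VC = 105Q - 30Q^2 + 3Q^3, AVC = 105 - 30Q + 3Q^2.
At the minimum of AVC, MC = AVC. MC = 105 - 60Q + 9Q^2; setting MC = AVC gives 6Q^2 - 30Q = 0, so Q = 5. min AVC = 30.
The firm shuts down for any P below ¥30.

¥30 per unit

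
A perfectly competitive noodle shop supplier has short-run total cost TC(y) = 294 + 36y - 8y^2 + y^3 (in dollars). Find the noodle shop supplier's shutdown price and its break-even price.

AVC = 36 - 8y + y^2; minimized at y = 4, giving min AVC = $20. That is the shutdown price.
ATC = 294/y + 36 - 8y + y^2. Setting dATC/dy = −294/y^2 − 8 + 2y = 0 gives y = 7 (since 2·7^3 − 8·7^2 = 294).
min ATC = 294/7 + 36 − 8·7 + 7^2 = $71. That is the break-even price.
For $20 ≤ P < $71 the firm produces at a loss; below $20 it shuts down.

Shutdown price = $20; break-even price = $71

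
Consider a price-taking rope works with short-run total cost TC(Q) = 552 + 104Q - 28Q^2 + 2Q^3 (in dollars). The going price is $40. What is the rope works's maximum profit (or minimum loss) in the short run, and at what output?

Profit = -$296 at Q = 8

AVC = 104 - 28Q + 2Q^2; min AVC = $6 at Q = 7. Since P = $40 ≥ min AVC, the firm produces.
With MC = 104 - 56Q + 6Q^2, P = MC on the upward-sloping part at Q* = 8.
TR = 40·8 = 320. TC = 552 + 64 = 616. Profit = 320 − 616 = -$296.
Shutting down would mean losing the fixed cost of $552, so operating at a loss of $296 is better by $256.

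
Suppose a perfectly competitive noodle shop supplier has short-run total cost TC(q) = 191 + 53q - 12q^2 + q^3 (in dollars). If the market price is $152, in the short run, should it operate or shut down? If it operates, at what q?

Produce at q = 11

Strip out fixed cost: VC = 53q - 12q^2 + q^3. Then AVC = 53 - 12q + q^2 and MC = 53 - 24q + 3q^2.
The AVC parabola has its vertex at q = 12/2 = 6, where AVC = 53 - 12·6 + 6^2 = $17.
Since P = $152 ≥ min AVC = $17, price covers variable cost and the firm should produce.
P = MC gives -99 - 24q + 3q^2 = 0, with roots -3 and 11. Take the larger (rising MC): q* = 11.
Check: AVC at q = 11 is $42 ≤ P, so revenue covers variable cost.
Profit = P·q − TC = 152·11 − 653 = $1019.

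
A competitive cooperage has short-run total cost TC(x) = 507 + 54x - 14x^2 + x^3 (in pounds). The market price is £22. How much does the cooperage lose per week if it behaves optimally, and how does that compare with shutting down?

AVC = 54 - 14x + x^2 has its minimum £5 at x = 7; price £22 clears that bar, so the firm operates.
With MC = 54 - 28x + 3x^2, P = MC on the upward-sloping part at x* = 8.
TR = 22·8 = 176. TC = 507 + 48 = 555. Profit = 176 − 555 = -£379.
Shutting down would mean losing the fixed cost of £507, so operating at a loss of £379 is better by £128.

Profit = -£379 at x = 8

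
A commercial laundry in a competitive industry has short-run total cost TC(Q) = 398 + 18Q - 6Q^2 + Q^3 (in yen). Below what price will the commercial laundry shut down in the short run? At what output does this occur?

Short-run supply begins at min AVC. From VC = 18Q - 6Q^2 + Q^3, AVC = 18 - 6Q + Q^2.
dAVC/dQ = -6 + 2Q = 0 gives Q = 3. min AVC = 18 - 6·3 + 3^2 = 9.
For P < ¥9 the firm produces nothing.

¥9 per unit, at Q = 3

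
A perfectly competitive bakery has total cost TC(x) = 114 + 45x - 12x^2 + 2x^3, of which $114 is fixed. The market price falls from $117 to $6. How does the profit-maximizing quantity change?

Output falls from 6 to 0 (the firm shuts down)

MC = 45 - 24x + 6x^2; the shutdown threshold is min AVC = $27 (at x = 3).
With P = $117 above the shutdown price, P = MC gives x = 6.
At P = $6 < min AVC = $27, price no longer covers variable cost at any output, so the firm shuts down: x = 0.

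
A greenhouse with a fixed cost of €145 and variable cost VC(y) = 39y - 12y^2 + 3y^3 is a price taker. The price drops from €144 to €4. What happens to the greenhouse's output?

MC = 39 - 24y + 9y^2; the shutdown threshold is min AVC = €27 (at y = 2).
With P = €144 above the shutdown price, P = MC gives y = 5.
At P = €4 < min AVC = €27, price no longer covers variable cost at any output, so the firm shuts down: y = 0.

Output falls from 5 to 0 (the firm shuts down)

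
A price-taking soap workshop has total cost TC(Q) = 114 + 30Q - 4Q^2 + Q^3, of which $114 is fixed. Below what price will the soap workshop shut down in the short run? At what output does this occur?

The firm shuts down when price falls below the minimum of average variable cost. AVC = VC/Q = 30 - 4Q + Q^2.
dAVC/dQ = -4 + 2Q = 0 gives Q = 2. min AVC = 30 - 4·2 + 2^2 = 26.
The firm shuts down for any P below $26.

$26 per unit, at Q = 2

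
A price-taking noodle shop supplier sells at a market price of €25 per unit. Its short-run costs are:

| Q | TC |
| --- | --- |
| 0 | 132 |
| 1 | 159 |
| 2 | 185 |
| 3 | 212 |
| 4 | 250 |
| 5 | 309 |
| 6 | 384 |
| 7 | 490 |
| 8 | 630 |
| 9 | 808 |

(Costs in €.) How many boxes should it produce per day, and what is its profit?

Q = 0 (shut down); profit = -€132

Compute π = P·Q − TC at each output: Q=0: -132; Q=1: -134; Q=2: -135; Q=3: -137; Q=4: -150; Q=5: -184; Q=6: -234; Q=7: -315; Q=8: -430; Q=9: -583.
Profit is highest at Q = 0. Equivalently, the lowest AVC in the table is 53/2 ≈ €26.50 at Q = 2, and P = €25 falls below it — price never covers variable cost, so the firm shuts down and loses only its fixed cost.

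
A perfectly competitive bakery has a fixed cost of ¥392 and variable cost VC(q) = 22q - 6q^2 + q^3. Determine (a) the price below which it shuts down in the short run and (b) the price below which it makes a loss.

Shutdown price = min AVC. AVC = 22 - 6q + q^2, with vertex at q = 3 and minimum ¥13.
ATC = 392/q + 22 - 6q + q^2. Setting dATC/dq = −392/q^2 − 6 + 2q = 0 gives q = 7 (since 2·7^3 − 6·7^2 = 392).
min ATC = 392/7 + 22 − 6·7 + 7^2 = ¥85. That is the break-even price.
For ¥13 ≤ P < ¥85 the firm produces at a loss; below ¥13 it shuts down.

Shutdown price = ¥13; break-even price = ¥85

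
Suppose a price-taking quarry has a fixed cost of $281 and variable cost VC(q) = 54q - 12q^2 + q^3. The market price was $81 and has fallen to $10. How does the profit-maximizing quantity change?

MC = 54 - 24q + 3q^2; the shutdown threshold is min AVC = $18 (at q = 6).
At P = $81 ≥ min AVC, set P = MC on the rising branch: q = 9.
At P = $10 < min AVC = $18, price no longer covers variable cost at any output, so the firm shuts down: q = 0.

Output falls from 9 to 0 (the firm shuts down)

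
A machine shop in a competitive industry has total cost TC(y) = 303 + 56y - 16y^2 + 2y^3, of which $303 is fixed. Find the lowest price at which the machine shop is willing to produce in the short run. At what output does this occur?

Short-run supply begins at min AVC. From VC = 56y - 16y^2 + 2y^3, AVC = 56 - 16y + 2y^2.
dAVC/dy = -16 + 4y = 0 gives y = 4. min AVC = 56 - 16·4 + 2·4^2 = 24.
The firm shuts down for any P below $24.

$24 per unit, at y = 4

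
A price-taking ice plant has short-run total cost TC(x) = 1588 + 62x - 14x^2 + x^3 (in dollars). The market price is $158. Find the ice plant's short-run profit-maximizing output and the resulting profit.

AVC = 62 - 14x + x^2 has its minimum $13 at x = 7; price $158 clears that bar, so the firm operates.
With MC = 62 - 28x + 3x^2, P = MC on the upward-sloping part at x* = 12.
TR = 158·12 = 1896. TC = 1588 + 456 = 2044. Profit = 1896 − 2044 = -$148.
Shutting down would mean losing the fixed cost of $1588, so operating at a loss of $148 is better by $1440.

Profit = -$148 at x = 12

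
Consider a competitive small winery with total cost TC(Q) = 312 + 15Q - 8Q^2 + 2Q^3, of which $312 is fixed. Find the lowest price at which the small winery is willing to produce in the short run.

Short-run supply begins at min AVC. From VC = 15Q - 8Q^2 + 2Q^3, AVC = 15 - 8Q + 2Q^2.
dAVC/dQ = -8 + 4Q = 0 gives Q = 2. min AVC = 15 - 8·2 + 2·2^2 = 7.
The firm shuts down for any P below $7.

$7 per unit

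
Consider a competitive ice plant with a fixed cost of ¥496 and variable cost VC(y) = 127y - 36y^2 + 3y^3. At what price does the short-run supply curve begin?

The firm shuts down when price falls below the minimum of average variable cost. AVC = VC/y = 127 - 36y + 3y^2.
At the minimum of AVC, MC = AVC. MC = 127 - 72y + 9y^2; setting MC = AVC gives 6y^2 - 36y = 0, so y = 6. min AVC = 19.
So the shutdown price is ¥19.

¥19 per unit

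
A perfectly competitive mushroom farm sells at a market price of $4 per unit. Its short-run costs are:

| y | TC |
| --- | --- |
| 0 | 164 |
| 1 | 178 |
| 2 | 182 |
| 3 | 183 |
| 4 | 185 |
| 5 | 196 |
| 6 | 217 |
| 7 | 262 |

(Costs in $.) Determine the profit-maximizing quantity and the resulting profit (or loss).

Compute π = P·y − TC at each output: y=0: -164; y=1: -174; y=2: -174; y=3: -171; y=4: -169; y=5: -176; y=6: -193; y=7: -234.
Profit is highest at y = 0. Equivalently, the lowest AVC in the table is 21/4 ≈ $5.25 at y = 4, and P = $4 falls below it — price never covers variable cost, so the firm shuts down and loses only its fixed cost.

y = 0 (shut down); profit = -$164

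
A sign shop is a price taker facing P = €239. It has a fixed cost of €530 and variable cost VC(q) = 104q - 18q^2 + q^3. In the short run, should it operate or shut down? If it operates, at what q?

Strip out fixed cost: VC = 104q - 18q^2 + q^3. Then AVC = 104 - 18q + q^2 and MC = 104 - 36q + 3q^2.
The AVC parabola has its vertex at q = 18/2 = 9, where AVC = 104 - 18·9 + 9^2 = €23.
Since P = €239 ≥ min AVC = €23, price covers variable cost and the firm should produce.
Set P = MC: 239 = 104 - 36q + 3q^2 → -135 - 36q + 3q^2 = 0. The roots are q = -3 and q = 15; the profit-maximizing output is on the rising part of MC, so q* = 15.
Check: AVC at q = 15 is €59 ≤ P, so revenue covers variable cost.
Profit = P·q − TC = 239·15 − 1415 = €2170.

Produce at q = 15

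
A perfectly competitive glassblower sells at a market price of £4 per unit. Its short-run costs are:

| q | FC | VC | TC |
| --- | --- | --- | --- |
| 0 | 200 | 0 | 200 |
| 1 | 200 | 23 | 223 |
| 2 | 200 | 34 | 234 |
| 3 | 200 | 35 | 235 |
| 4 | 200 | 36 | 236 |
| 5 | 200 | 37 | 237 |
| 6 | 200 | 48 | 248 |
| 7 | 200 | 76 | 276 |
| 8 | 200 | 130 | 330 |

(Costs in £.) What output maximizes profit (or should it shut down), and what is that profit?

Compute π = P·q − TC at each output: q=0: -200; q=1: -219; q=2: -226; q=3: -223; q=4: -220; q=5: -217; q=6: -224; q=7: -248; q=8: -298.
Profit is highest at q = 0. Equivalently, the lowest AVC in the table is 37/5 ≈ £7.40 at q = 5, and P = £4 falls below it — price never covers variable cost, so the firm shuts down and loses only its fixed cost.

q = 0 (shut down); profit = -£200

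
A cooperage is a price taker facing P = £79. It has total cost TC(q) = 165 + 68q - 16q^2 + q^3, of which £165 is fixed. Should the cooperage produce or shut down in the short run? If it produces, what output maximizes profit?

Produce at q = 11

Variable cost is VC = 68q - 16q^2 + q^3, so AVC = VC/q = 68 - 16q + q^2 and MC = dTC/dq = 68 - 32q + 3q^2.
AVC hits its minimum where MC = AVC, at q = 8, giving min AVC = 68 - 16·8 + 8^2 = £4.
Because £79 ≥ £4, revenue can cover variable cost; the firm operates.
Set P = MC: 79 = 68 - 32q + 3q^2 → -11 - 32q + 3q^2 = 0. The roots are q = -1/3 and q = 11; the profit-maximizing output is on the rising part of MC, so q* = 11.
Check: AVC at q = 11 is £13 ≤ P, so revenue covers variable cost.
Profit = P·q − TC = 79·11 − 308 = £561.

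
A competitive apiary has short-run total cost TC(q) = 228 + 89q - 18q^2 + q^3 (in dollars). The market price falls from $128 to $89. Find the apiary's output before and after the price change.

AVC = 89 - 18q + q^2, minimized at q = 9 where min AVC = $8. MC = 89 - 36q + 3q^2.
At P = $128 ≥ min AVC, set P = MC on the rising branch: q = 13.
At P = $89 ≥ min AVC, set P = MC: q = 12. The firm stays open but cuts output.

Output falls from 13 to 12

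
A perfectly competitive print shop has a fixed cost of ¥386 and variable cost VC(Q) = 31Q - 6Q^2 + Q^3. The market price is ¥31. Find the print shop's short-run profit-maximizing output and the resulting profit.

Profit = -¥354 at Q = 4

AVC = 31 - 6Q + Q^2; min AVC = ¥22 at Q = 3. Since P = ¥31 ≥ min AVC, the firm produces.
MC = 31 - 12Q + 3Q^2. Setting P = MC and taking the root on the rising branch gives Q* = 4.
TR = 31·4 = 124. TC = 386 + 92 = 478. Profit = 124 − 478 = -¥354.
That loss of ¥354 beats the ¥386 the firm would lose by shutting down; producing recovers ¥32 of fixed cost.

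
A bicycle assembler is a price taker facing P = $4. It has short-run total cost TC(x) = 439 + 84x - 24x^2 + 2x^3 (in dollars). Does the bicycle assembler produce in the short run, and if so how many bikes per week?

From TC, MC = TC'(x) = 84 - 48x + 6x^2 and AVC = VC/x = 84 - 24x + 2x^2.
The AVC parabola has its vertex at x = 24/4 = 6, where AVC = 84 - 24·6 + 2·6^2 = $12.
Since P = $4 < min AVC = $12, price fails to cover variable cost at any output.
The firm minimizes its loss by shutting down and losing only its fixed cost of $439.

Shut down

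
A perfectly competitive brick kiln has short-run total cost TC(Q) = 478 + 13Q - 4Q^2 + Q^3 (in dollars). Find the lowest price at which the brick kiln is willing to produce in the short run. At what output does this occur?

$9 per unit, at Q = 2

The shutdown price is the minimum of AVC. VC = 13Q - 4Q^2 + Q^3, so AVC = 13 - 4Q + Q^2.
dAVC/dQ = -4 + 2Q = 0 gives Q = 2. min AVC = 13 - 4·2 + 2^2 = 9.
For P < $9 the firm produces nothing.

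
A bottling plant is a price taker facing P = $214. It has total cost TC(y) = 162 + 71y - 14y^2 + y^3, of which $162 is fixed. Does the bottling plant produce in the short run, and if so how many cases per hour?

Strip out fixed cost: VC = 71y - 14y^2 + y^3. Then AVC = 71 - 14y + y^2 and MC = 71 - 28y + 3y^2.
AVC is minimized where dAVC/dy = -14 + 2y = 0, at y = 7; min AVC = 71 - 14·7 + 7^2 = $22.
Since P = $214 ≥ min AVC = $22, price covers variable cost and the firm should produce.
Solving P = MC: -143 - 28y + 3y^2 = 0 ⇒ y = -11/3 or 13. On the upward-sloping branch, y* = 13.
Check: AVC at y = 13 is $58 ≤ P, so revenue covers variable cost.
Profit = P·y − TC = 214·13 − 916 = $1866.

Produce at y = 13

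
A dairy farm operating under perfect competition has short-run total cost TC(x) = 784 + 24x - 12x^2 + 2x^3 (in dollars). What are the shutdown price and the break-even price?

Shutdown price = $6; break-even price = $150

AVC = 24 - 12x + 2x^2; minimized at x = 3, giving min AVC = $6. That is the shutdown price.
ATC = 784/x + 24 - 12x + 2x^2. Setting dATC/dx = −784/x^2 − 12 + 4x = 0 gives x = 7 (since 4·7^3 − 12·7^2 = 784).
min ATC = 784/7 + 24 − 12·7 + 2·7^2 = $150. That is the break-even price.
Between these two prices the firm operates at a loss; above $150 it earns a profit.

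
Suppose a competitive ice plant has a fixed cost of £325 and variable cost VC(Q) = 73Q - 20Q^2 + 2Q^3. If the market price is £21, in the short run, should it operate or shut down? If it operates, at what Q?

Variable cost is VC = 73Q - 20Q^2 + 2Q^3, so AVC = VC/Q = 73 - 20Q + 2Q^2 and MC = dTC/dQ = 73 - 40Q + 6Q^2.
AVC hits its minimum where MC = AVC, at Q = 5, giving min AVC = 73 - 20·5 + 2·5^2 = £23.
With P < min AVC (£21 < £23), every unit sold adds to the loss.
The firm minimizes its loss by shutting down and losing only its fixed cost of £325.

Shut down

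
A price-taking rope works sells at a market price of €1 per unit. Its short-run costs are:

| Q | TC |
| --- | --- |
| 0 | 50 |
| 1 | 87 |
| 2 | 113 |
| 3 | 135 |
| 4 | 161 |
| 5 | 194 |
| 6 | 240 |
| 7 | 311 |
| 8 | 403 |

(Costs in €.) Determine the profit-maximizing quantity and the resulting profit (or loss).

Q = 0 (shut down); profit = -€50

Tabulate TR − TC: Q=0: -50; Q=1: -86; Q=2: -111; Q=3: -132; Q=4: -157; Q=5: -189; Q=6: -234; Q=7: -304; Q=8: -395.
Profit is highest at Q = 0. Equivalently, the lowest AVC in the table is 111/4 ≈ €27.75 at Q = 4, and P = €1 falls below it — price never covers variable cost, so the firm shuts down and loses only its fixed cost.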